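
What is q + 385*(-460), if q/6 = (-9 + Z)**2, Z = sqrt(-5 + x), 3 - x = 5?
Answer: -176656 - 108*I*sqrt(7) ≈ -1.7666e+5 - 285.74*I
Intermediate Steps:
x = -2 (x = 3 - 1*5 = 3 - 5 = -2)
Z = I*sqrt(7) (Z = sqrt(-5 - 2) = sqrt(-7) = I*sqrt(7) ≈ 2.6458*I)
q = 6*(-9 + I*sqrt(7))**2 ≈ 444.0 - 285.74*I
q + 385*(-460) = (444 - 108*I*sqrt(7)) + 385*(-460) = (444 - 108*I*sqrt(7)) - 177100 = -176656 - 108*I*sqrt(7)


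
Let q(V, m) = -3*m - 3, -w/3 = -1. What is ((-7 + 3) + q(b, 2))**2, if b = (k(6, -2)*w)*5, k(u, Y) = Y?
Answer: 169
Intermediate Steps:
w = 3 (w = -3*(-1) = 3)
b = -30 (b = -2*3*5 = -6*5 = -30)
q(V, m) = -3 - 3*m
((-7 + 3) + q(b, 2))**2 = ((-7 + 3) + (-3 - 3*2))**2 = (-4 + (-3 - 6))**2 = (-4 - 9)**2 = (-13)**2 = 169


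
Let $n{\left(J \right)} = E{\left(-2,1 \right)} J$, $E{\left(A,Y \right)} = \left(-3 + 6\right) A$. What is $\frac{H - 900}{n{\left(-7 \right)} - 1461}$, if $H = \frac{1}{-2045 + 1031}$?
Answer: $\frac{912601}{1438866} \approx 0.63425$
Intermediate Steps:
$E{\left(A,Y \right)} = 3 A$
$H = - \frac{1}{1014}$ ($H = \frac{1}{-1014} = - \frac{1}{1014} \approx -0.00098619$)
$n{\left(J \right)} = - 6 J$ ($n{\left(J \right)} = 3 \left(-2\right) J = - 6 J$)
$\frac{H - 900}{n{\left(-7 \right)} - 1461} = \frac{- \frac{1}{1014} - 900}{\left(-6\right) \left(-7\right) - 1461} = - \frac{912601}{1014 \left(42 - 1461\right)} = - \frac{912601}{1014 \left(-1419\right)} = \left(- \frac{912601}{1014}\right) \left(- \frac{1}{1419}\right) = \frac{912601}{1438866}$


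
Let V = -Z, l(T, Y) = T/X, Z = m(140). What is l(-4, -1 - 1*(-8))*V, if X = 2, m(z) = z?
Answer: 280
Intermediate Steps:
Z = 140
l(T, Y) = T/2
V = -140 (V = -1*140 = -140)
l(-4, -1 - 1*(-8))*V = ((½)*(-4))*(-140) = -2*(-140) = 280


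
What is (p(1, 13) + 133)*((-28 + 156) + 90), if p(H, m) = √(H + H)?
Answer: 28994 + 218*√2 ≈ 29302.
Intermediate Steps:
p(H, m) = √2*√H (p(H, m) = √(2*H) = √2*√H)
(p(1, 13) + 133)*((-28 + 156) + 90) = (√2*√1 + 133)*((-28 + 156) + 90) = (√2*1 + 133)*(128 + 90) = (√2 + 133)*218 = (133 + √2)*218 = 28994 + 218*√2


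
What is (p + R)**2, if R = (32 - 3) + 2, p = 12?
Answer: 1849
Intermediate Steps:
R = 31 (R = 29 + 2 = 31)
(p + R)**2 = (12 + 31)**2 = 43**2 = 1849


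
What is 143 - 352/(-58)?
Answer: 4323/29 ≈ 149.07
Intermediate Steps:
143 - 352/(-58) = 143 - 352*(-1)/58 = 143 - 8*(-22/29) = 143 + 176/29 = 4323/29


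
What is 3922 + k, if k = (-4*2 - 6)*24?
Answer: 3586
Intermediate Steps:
k = -336 (k = (-8 - 6)*24 = -14*24 = -336)
3922 + k = 3922 - 336 = 3586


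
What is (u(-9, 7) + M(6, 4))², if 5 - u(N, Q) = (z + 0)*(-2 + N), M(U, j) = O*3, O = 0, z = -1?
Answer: 36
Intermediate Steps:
M(U, j) = 0 (M(U, j) = 0*3 = 0)
u(N, Q) = 3 + N (u(N, Q) = 5 - (-1 + 0)*(-2 + N) = 5 - (-1)*(-2 + N) = 5 - (2 - N) = 5 + (-2 + N) = 3 + N)
(u(-9, 7) + M(6, 4))² = ((3 - 9) + 0)² = (-6 + 0)² = (-6)² = 36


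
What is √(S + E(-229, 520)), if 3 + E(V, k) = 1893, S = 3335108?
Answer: 7*√68102 ≈ 1826.7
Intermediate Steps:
E(V, k) = 1890 (E(V, k) = -3 + 1893 = 1890)
√(S + E(-229, 520)) = √(3335108 + 1890) = √3336998 = 7*√68102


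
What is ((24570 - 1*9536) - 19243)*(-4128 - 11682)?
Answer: 66544290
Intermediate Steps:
((24570 - 1*9536) - 19243)*(-4128 - 11682) = ((24570 - 9536) - 19243)*(-15810) = (15034 - 19243)*(-15810) = -4209*(-15810) = 66544290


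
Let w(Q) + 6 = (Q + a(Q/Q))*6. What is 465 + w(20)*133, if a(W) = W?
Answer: 16425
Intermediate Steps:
w(Q) = 6*Q (w(Q) = -6 + (Q + Q/Q)*6 = -6 + (Q + 1)*6 = -6 + (1 + Q)*6 = -6 + (6 + 6*Q) = 6*Q)
465 + w(20)*133 = 465 + (6*20)*133 = 465 + 120*133 = 465 + 15960 = 16425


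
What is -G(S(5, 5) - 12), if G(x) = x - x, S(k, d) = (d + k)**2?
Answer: 0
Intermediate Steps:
G(x) = 0
-G(S(5, 5) - 12) = -1*0 = 0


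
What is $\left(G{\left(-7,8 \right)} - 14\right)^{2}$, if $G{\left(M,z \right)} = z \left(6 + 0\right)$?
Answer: $1156$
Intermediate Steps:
$G{\left(M,z \right)} = 6 z$ ($G{\left(M,z \right)} = z 6 = 6 z$)
$\left(G{\left(-7,8 \right)} - 14\right)^{2} = \left(6 \cdot 8 - 14\right)^{2} = \left(48 - 14\right)^{2} = 34^{2} = 1156$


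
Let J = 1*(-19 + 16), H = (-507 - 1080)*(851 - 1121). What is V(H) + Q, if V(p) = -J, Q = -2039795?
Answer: -2039792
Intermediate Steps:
H = 428490 (H = -1587*(-270) = 428490)
J = -3 (J = 1*(-3) = -3)
V(p) = 3 (V(p) = -1*(-3) = 3)
V(H) + Q = 3 - 2039795 = -2039792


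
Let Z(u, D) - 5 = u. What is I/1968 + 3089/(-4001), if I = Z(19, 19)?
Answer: -249297/328082 ≈ -0.75986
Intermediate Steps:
Z(u, D) = 5 + u
I = 24 (I = 5 + 19 = 24)
I/1968 + 3089/(-4001) = 24/1968 + 3089/(-4001) = 24*(1/1968) + 3089*(-1/4001) = 1/82 - 3089/4001 = -249297/328082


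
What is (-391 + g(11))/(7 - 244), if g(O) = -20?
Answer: 137/79 ≈ 1.7342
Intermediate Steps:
(-391 + g(11))/(7 - 244) = (-391 - 20)/(7 - 244) = -411/(-237) = -411*(-1/237) = 137/79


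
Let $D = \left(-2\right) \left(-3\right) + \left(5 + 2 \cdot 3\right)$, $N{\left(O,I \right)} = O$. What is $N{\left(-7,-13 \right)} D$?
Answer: $-119$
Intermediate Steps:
$D = 17$ ($D = 6 + \left(5 + 6\right) = 6 + 11 = 17$)
$N{\left(-7,-13 \right)} D = \left(-7\right) 17 = -119$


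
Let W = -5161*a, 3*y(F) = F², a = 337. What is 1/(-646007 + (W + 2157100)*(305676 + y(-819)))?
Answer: 1/221148193702 ≈ 4.5219e-12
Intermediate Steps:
y(F) = F²/3
W = -1739257 (W = -5161*337 = -1739257)
1/(-646007 + (W + 2157100)*(305676 + y(-819))) = 1/(-646007 + (-1739257 + 2157100)*(305676 + (⅓)*(-819)²)) = 1/(-646007 + 417843*(305676 + (⅓)*670761)) = 1/(-646007 + 417843*(305676 + 223587)) = 1/(-646007 + 417843*529263) = 1/(-646007 + 221148839709) = 1/221148193702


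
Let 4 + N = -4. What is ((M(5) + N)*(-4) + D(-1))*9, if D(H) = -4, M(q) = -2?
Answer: 324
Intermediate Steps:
N = -8 (N = -4 - 4 = -8)
((M(5) + N)*(-4) + D(-1))*9 = ((-2 - 8)*(-4) - 4)*9 = (-10*(-4) - 4)*9 = (40 - 4)*9 = 36*9 = 324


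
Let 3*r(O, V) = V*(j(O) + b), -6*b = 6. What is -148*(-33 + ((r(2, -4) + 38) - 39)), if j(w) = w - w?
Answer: 14504/3 ≈ 4834.7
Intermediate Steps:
b = -1 (b = -⅙*6 = -1)
j(w) = 0
r(O, V) = -V/3 (r(O, V) = (V*(0 - 1))/3 = (V*(-1))/3 = (-V)/3 = -V/3)
-148*(-33 + ((r(2, -4) + 38) - 39)) = -148*(-33 + ((-⅓*(-4) + 38) - 39)) = -148*(-33 + ((4/3 + 38) - 39)) = -148*(-33 + (118/3 - 39)) = -148*(-33 + ⅓) = -148*(-98/3) = 14504/3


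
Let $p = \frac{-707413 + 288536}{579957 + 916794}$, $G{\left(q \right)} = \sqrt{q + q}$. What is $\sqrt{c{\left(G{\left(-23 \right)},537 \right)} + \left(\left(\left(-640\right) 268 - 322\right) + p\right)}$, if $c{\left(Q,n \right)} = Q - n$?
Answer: $\frac{\sqrt{-386175018474465006 + 2240263556001 i \sqrt{46}}}{1496751} \approx 0.0081678 + 415.19 i$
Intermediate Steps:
$G{\left(q \right)} = \sqrt{2} \sqrt{q}$ ($G{\left(q \right)} = \sqrt{2 q} = \sqrt{2} \sqrt{q}$)
$p = - \frac{418877}{1496751} \approx -0.27986$
$\sqrt{c{\left(G{\left(-23 \right)},537 \right)} + \left(\left(\left(-640\right) 268 - 322\right) + p\right)} = \sqrt{\left(\sqrt{2} \sqrt{-23} - 537\right) - \frac{257205104219}{1496751}} = \sqrt{\left(\sqrt{2} i \sqrt{23} - 537\right) - \frac{257205104219}{1496751}} = \sqrt{\left(i \sqrt{46} - 537\right) - \frac{257205104219}{1496751}} = \sqrt{\left(-537 + i \sqrt{46}\right) - \frac{257205104219}{1496751}} = \sqrt{- \frac{258008859506}{1496751} + i \sqrt{46}}$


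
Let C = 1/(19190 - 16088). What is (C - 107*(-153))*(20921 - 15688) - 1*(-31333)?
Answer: 265843812385/3102 ≈ 8.5701e+7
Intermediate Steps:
C = 1/3102 ≈ 0.00032237
(C - 107*(-153))*(20921 - 15688) - 1*(-31333) = (1/3102 - 107*(-153))*(20921 - 15688) - 1*(-31333) = (1/3102 + 16371)*5233 + 31333 = (50782843/3102)*5233 + 31333 = 265746617419/3102 + 31333 = 265843812385/3102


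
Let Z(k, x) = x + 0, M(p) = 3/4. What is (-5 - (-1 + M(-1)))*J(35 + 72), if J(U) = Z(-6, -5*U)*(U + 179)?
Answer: 1453595/2 ≈ 7.2680e+5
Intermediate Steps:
M(p) = ¾ (M(p) = 3*(¼) = ¾)
Z(k, x) = x
J(U) = -5*U*(179 + U) (J(U) = (-5*U)*(U + 179) = (-5*U)*(179 + U) = -5*U*(179 + U))
(-5 - (-1 + M(-1)))*J(35 + 72) = (-5 - (-1 + ¾))*(-5*(35 + 72)*(179 + (35 + 72))) = (-5 - 1*(-¼))*(-5*107*(179 + 107)) = (-5 + ¼)*(-5*107*286) = -19/4*(-153010) = 1453595/2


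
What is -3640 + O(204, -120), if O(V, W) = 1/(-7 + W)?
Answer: -462281/127 ≈ -3640.0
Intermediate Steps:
-3640 + O(204, -120) = -3640 + 1/(-7 - 120) = -3640 + 1/(-127) = -3640 - 1/127 = -462281/127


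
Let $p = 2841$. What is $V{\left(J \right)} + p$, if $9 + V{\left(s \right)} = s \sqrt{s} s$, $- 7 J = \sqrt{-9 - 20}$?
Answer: $2832 + \frac{29 \sqrt{7} \sqrt[4]{29} \left(- i\right)^{\frac{5}{2}}}{343} \approx 2831.6 + 0.36706 i$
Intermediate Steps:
$J = - \frac{i \sqrt{29}}{7}$ ($J = - \frac{\sqrt{-9 - 20}}{7} = - \frac{\sqrt{-29}}{7} = - \frac{i \sqrt{29}}{7} \approx - 0.76931 i$)
$V{\left(s \right)} = -9 + s^{\frac{5}{2}}$ ($V{\left(s \right)} = -9 + s \sqrt{s} s = -9 + s^{\frac{3}{2}} s = -9 + s^{\frac{5}{2}}$)
$V{\left(J \right)} + p = \left(-9 + \left(- \frac{i \sqrt{29}}{7}\right)^{\frac{5}{2}}\right) + 2841 = \left(-9 + \frac{29 \sqrt{7} \sqrt[4]{29} \left(- i\right)^{\frac{5}{2}}}{343}\right) + 2841 = 2832 + \frac{29 \sqrt{7} \sqrt[4]{29} \left(- i\right)^{\frac{5}{2}}}{343}$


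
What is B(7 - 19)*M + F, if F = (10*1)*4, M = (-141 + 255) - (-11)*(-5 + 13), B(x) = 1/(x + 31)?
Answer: 962/19 ≈ 50.632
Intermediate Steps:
B(x) = 1/(31 + x)
M = 202 (M = 114 - (-11)*8 = 114 - 1*(-88) = 114 + 88 = 202)
F = 40 (F = 10*4 = 40)
B(7 - 19)*M + F = 202/(31 + (7 - 19)) + 40 = 202/(31 - 12) + 40 = 202/19 + 40 = 962/19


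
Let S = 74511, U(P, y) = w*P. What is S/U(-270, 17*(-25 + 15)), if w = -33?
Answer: 8279/990 ≈ 8.3626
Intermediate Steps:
U(P, y) = -33*P
S/U(-270, 17*(-25 + 15)) = 74511/((-33*(-270))) = 74511/8910 = 74511*(1/8910) = 8279/990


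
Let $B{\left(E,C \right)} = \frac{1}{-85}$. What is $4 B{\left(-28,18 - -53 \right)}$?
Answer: $- \frac{4}{85} \approx -0.047059$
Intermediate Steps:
$B{\left(E,C \right)} = - \frac{1}{85}$
$4 B{\left(-28,18 - -53 \right)} = 4 \left(- \frac{1}{85}\right) = - \frac{4}{85}$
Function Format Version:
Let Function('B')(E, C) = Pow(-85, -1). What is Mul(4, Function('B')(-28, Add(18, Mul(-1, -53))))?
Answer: Rational(-4, 85) ≈ -0.047059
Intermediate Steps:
Function('B')(E, C) = Rational(-1, 85)
Mul(4, Function('B')(-28, Add(18, Mul(-1, -53)))) = Mul(4, Rational(-1, 85)) = Rational(-4, 85)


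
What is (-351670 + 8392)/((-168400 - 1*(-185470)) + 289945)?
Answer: -343278/307015 ≈ -1.1181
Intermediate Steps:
(-351670 + 8392)/((-168400 - 1*(-185470)) + 289945) = -343278/((-168400 + 185470) + 289945) = -343278/(17070 + 289945) = -343278/307015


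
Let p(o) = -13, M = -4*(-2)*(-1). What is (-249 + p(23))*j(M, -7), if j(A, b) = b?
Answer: 1834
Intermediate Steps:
M = -8 (M = 8*(-1) = -8)
(-249 + p(23))*j(M, -7) = (-249 - 13)*(-7) = -262*(-7) = 1834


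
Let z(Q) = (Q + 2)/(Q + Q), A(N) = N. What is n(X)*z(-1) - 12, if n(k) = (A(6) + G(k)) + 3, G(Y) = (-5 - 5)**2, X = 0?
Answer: -133/2 ≈ -66.500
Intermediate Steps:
G(Y) = 100 (G(Y) = (-10)**2 = 100)
z(Q) = (2 + Q)/(2*Q) (z(Q) = (2 + Q)/((2*Q)) = (2 + Q)*(1/(2*Q)) = (2 + Q)/(2*Q))
n(k) = 109 (n(k) = (6 + 100) + 3 = 106 + 3 = 109)
n(X)*z(-1) - 12 = 109*((1/2)*(2 - 1)/(-1)) - 12 = 109*((1/2)*(-1)*1) - 12 = 109*(-1/2) - 12 = -109/2 - 12 = -133/2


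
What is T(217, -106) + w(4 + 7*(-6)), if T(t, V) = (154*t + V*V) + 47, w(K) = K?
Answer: 44663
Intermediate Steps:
T(t, V) = 47 + V² + 154*t (T(t, V) = (154*t + V²) + 47 = (V² + 154*t) + 47 = 47 + V² + 154*t)
T(217, -106) + w(4 + 7*(-6)) = (47 + (-106)² + 154*217) + (4 + 7*(-6)) = (47 + 11236 + 33418) + (4 - 42) = 44701 - 38 = 44663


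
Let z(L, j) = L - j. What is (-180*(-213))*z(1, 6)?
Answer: -191700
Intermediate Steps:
(-180*(-213))*z(1, 6) = (-180*(-213))*(1 - 1*6) = 38340*(1 - 6) = 38340*(-5) = -191700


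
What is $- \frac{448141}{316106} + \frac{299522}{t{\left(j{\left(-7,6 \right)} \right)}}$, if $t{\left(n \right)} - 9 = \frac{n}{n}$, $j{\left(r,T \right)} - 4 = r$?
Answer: $\frac{47338109961}{1580530} \approx 29951.0$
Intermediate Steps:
$j{\left(r,T \right)} = 4 + r$
$t{\left(n \right)} = 10$ ($t{\left(n \right)} = 9 + \frac{n}{n} = 9 + 1 = 10$)
$- \frac{448141}{316106} + \frac{299522}{t{\left(j{\left(-7,6 \right)} \right)}} = - \frac{448141}{316106} + \frac{299522}{10} = \left(-448141\right) \frac{1}{316106} + 299522 \cdot \frac{1}{10} = - \frac{448141}{316106} + \frac{149761}{5} = \frac{47338109961}{1580530}$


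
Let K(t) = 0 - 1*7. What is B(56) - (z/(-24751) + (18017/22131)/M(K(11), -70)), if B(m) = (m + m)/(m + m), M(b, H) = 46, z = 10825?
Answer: 35771354209/25197161526 ≈ 1.4197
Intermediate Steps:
K(t) = -7 (K(t) = 0 - 7 = -7)
B(m) = 1 (B(m) = (2*m)/((2*m)) = (2*m)*(1/(2*m)) = 1)
B(56) - (z/(-24751) + (18017/22131)/M(K(11), -70)) = 1 - (10825/(-24751) + (18017/22131)/46) = 1 - (10825*(-1/24751) + (18017*(1/22131))*(1/46)) = 1 - (-10825/24751 + (18017/22131)*(1/46)) = 1 - (-10825/24751 + 18017/1018026) = 1 - 1*(-10574192683/25197161526) = 1 + 10574192683/25197161526 = 35771354209/25197161526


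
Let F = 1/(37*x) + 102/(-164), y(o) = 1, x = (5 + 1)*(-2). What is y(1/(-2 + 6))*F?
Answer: -11363/18204 ≈ -0.62420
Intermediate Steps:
x = -12 (x = 6*(-2) = -12)
F = -11363/18204 (F = 1/(37*(-12)) + 102/(-164) = (1/37)*(-1/12) + 102*(-1/164) = -1/444 - 51/82 = -11363/18204 ≈ -0.62420)
y(1/(-2 + 6))*F = 1*(-11363/18204) = -11363/18204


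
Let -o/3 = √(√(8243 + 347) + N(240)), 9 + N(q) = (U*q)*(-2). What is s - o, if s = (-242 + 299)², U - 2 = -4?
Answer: 3249 + 3*√(951 + √8590) ≈ 3345.9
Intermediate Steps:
U = -2 (U = 2 - 4 = -2)
N(q) = -9 + 4*q (N(q) = -9 - 2*q*(-2) = -9 + 4*q)
s = 3249 (s = 57² = 3249)
o = -3*√(951 + √8590) (o = -3*√(√(8243 + 347) + (-9 + 4*240)) = -3*√(√8590 + (-9 + 960)) = -3*√(√8590 + 951) = -3*√(951 + √8590) ≈ -96.918)
s - o = 3249 - (-3)*√(951 + √8590) = 3249 + 3*√(951 + √8590)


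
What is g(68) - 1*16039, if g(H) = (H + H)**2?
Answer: 2457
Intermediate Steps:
g(H) = 4*H**2 (g(H) = (2*H)**2 = 4*H**2)
g(68) - 1*16039 = 4*68**2 - 1*16039 = 4*4624 - 16039 = 18496 - 16039 = 2457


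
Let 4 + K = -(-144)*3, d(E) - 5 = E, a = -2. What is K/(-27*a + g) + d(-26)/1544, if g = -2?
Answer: 164935/20072 ≈ 8.2172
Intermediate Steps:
d(E) = 5 + E
K = 428 (K = -4 - (-144)*3 = -4 - 9*(-48) = -4 + 432 = 428)
K/(-27*a + g) + d(-26)/1544 = 428/(-27*(-2) - 2) + (5 - 26)/1544 = 428/(54 - 2) - 21*1/1544 = 428/52 - 21/1544 = 428*(1/52) - 21/1544 = 107/13 - 21/1544 = 164935/20072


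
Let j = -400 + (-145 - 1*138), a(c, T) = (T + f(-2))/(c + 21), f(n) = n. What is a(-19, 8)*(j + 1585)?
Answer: 2706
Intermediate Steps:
a(c, T) = (-2 + T)/(21 + c) (a(c, T) = (T - 2)/(c + 21) = (-2 + T)/(21 + c))
j = -683 (j = -400 + (-145 - 138) = -400 - 283 = -683)
a(-19, 8)*(j + 1585) = ((-2 + 8)/(21 - 19))*(-683 + 1585) = (6/2)*902 = ((½)*6)*902 = 3*902 = 2706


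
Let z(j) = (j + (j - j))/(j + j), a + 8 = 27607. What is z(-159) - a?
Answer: -55197/2 ≈ -27599.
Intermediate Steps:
a = 27599 (a = -8 + 27607 = 27599)
z(j) = 1/2 (z(j) = (j + 0)/((2*j)) = j*(1/(2*j)) = 1/2)
z(-159) - a = 1/2 - 1*27599 = 1/2 - 27599 = -55197/2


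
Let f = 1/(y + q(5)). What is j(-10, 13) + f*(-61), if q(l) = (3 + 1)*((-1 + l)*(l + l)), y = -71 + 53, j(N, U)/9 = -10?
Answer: -12841/142 ≈ -90.430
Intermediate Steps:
j(N, U) = -90 (j(N, U) = 9*(-10) = -90)
y = -18
q(l) = 8*l*(-1 + l) (q(l) = 4*((-1 + l)*(2*l)) = 4*(2*l*(-1 + l)) = 8*l*(-1 + l))
f = 1/142 (f = 1/(-18 + 8*5*(-1 + 5)) = 1/(-18 + 8*5*4) = 1/(-18 + 160) = 1/142 ≈ 0.0070423)
j(-10, 13) + f*(-61) = -90 + (1/142)*(-61) = -90 - 61/142 = -12841/142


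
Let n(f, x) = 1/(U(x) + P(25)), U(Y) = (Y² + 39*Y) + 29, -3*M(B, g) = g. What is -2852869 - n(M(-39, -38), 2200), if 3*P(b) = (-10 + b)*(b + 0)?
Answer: -14053101462027/4925954 ≈ -2.8529e+6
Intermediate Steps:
M(B, g) = -g/3
U(Y) = 29 + Y² + 39*Y
P(b) = b*(-10 + b)/3 (P(b) = ((-10 + b)*(b + 0))/3 = ((-10 + b)*b)/3 = (b*(-10 + b))/3 = b*(-10 + b)/3)
n(f, x) = 1/(154 + x² + 39*x) (n(f, x) = 1/((29 + x² + 39*x) + (⅓)*25*(-10 + 25)) = 1/((29 + x² + 39*x) + (⅓)*25*15) = 1/((29 + x² + 39*x) + 125) = 1/(154 + x² + 39*x))
-2852869 - n(M(-39, -38), 2200) = -2852869 - 1/(154 + 2200² + 39*2200) = -2852869 - 1/(154 + 4840000 + 85800) = -2852869 - 1/4925954 = -14053101462027/4925954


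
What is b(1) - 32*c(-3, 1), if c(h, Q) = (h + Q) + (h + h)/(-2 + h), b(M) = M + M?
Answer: 138/5 ≈ 27.600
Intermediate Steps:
b(M) = 2*M
c(h, Q) = Q + h + 2*h/(-2 + h) (c(h, Q) = (Q + h) + (2*h)/(-2 + h) = (Q + h) + 2*h/(-2 + h) = Q + h + 2*h/(-2 + h))
b(1) - 32*c(-3, 1) = 2*1 - 32*((-3)² - 2*1 + 1*(-3))/(-2 - 3) = 2 - 32*(9 - 2 - 3)/(-5) = 2 - (-32)*4/5 = 2 - 32*(-⅘) = 2 + 128/5 = 138/5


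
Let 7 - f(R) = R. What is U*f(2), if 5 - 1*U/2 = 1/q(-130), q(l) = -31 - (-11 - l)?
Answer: 751/15 ≈ 50.067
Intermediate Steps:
f(R) = 7 - R
q(l) = -20 + l (q(l) = -31 + (11 + l) = -20 + l)
U = 751/75 (U = 10 - 2/(-20 - 130) = 10 - 2/(-150) = 10 - 2*(-1/150) = 10 + 1/75 = 751/75 ≈ 10.013)
U*f(2) = 751*(7 - 1*2)/75 = 751*(7 - 2)/75 = (751/75)*5 = 751/15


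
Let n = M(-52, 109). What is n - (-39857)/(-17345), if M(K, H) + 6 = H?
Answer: 1746678/17345 ≈ 100.70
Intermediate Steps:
M(K, H) = -6 + H
n = 103 (n = -6 + 109 = 103)
n - (-39857)/(-17345) = 103 - (-39857)/(-17345) = 103 - (-39857)*(-1)/17345 = 103 - 1*39857/17345 = 103 - 39857/17345 = 1746678/17345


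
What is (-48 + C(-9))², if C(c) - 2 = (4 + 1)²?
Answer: 441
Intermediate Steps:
C(c) = 27 (C(c) = 2 + (4 + 1)² = 2 + 5² = 2 + 25 = 27)
(-48 + C(-9))² = (-48 + 27)² = (-21)² = 441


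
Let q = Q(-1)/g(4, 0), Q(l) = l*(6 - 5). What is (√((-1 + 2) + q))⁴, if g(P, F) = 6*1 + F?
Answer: 25/36 ≈ 0.69444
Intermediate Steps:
Q(l) = l (Q(l) = l*1 = l)
g(P, F) = 6 + F
q = -⅙ (q = -1/(6 + 0) = -1/6 = -1*⅙ = -⅙ ≈ -0.16667)
(√((-1 + 2) + q))⁴ = (√((-1 + 2) - ⅙))⁴ = (√(1 - ⅙))⁴ = (√(⅚))⁴ = (√30/6)⁴ = 25/36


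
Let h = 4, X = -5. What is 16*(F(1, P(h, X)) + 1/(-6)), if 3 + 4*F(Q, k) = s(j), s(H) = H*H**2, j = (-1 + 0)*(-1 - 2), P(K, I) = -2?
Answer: 280/3 ≈ 93.333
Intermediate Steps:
j = 3 (j = -1*(-3) = 3)
s(H) = H**3
F(Q, k) = 6 (F(Q, k) = -3/4 + (1/4)*3**3 = -3/4 + (1/4)*27 = -3/4 + 27/4 = 6)
16*(F(1, P(h, X)) + 1/(-6)) = 16*(6 + 1/(-6)) = 16*(6 - 1/6) = 16*(35/6) = 280/3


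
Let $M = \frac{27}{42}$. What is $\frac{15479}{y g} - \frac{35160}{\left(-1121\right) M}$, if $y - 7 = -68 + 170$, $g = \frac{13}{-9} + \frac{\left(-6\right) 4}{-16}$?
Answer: $\frac{954890506}{366567} \approx 2605.0$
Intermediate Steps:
$g = \frac{1}{18}$ ($g = 13 \left(- \frac{1}{9}\right) - - \frac{3}{2} = - \frac{13}{9} + \frac{3}{2} = \frac{1}{18} \approx 0.055556$)
$y = 109$ ($y = 7 + \left(-68 + 170\right) = 7 + 102 = 109$)
$M = \frac{9}{14}$ ($M = 27 \cdot \frac{1}{42} = \frac{9}{14} \approx 0.64286$)
$\frac{15479}{y g} - \frac{35160}{\left(-1121\right) M} = \frac{15479}{109 \cdot \frac{1}{18}} - \frac{35160}{\left(-1121\right) \frac{9}{14}} = \frac{15479}{\frac{109}{18}} - \frac{35160}{- \frac{10089}{14}} = 15479 \cdot \frac{18}{109} - - \frac{164080}{3363} = \frac{278622}{109} + \frac{164080}{3363} = \frac{954890506}{366567}$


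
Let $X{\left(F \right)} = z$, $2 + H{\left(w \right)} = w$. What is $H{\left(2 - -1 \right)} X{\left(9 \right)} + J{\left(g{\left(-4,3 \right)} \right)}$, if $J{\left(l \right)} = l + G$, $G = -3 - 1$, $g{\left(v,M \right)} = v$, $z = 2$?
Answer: $-6$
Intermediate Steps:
$H{\left(w \right)} = -2 + w$
$X{\left(F \right)} = 2$
$G = -4$ ($G = -3 - 1 = -4$)
$J{\left(l \right)} = -4 + l$ ($J{\left(l \right)} = l - 4 = -4 + l$)
$H{\left(2 - -1 \right)} X{\left(9 \right)} + J{\left(g{\left(-4,3 \right)} \right)} = \left(-2 + \left(2 - -1\right)\right) 2 - 8 = \left(-2 + \left(2 + 1\right)\right) 2 - 8 = \left(-2 + 3\right) 2 - 8 = 1 \cdot 2 - 8 = 2 - 8 = -6$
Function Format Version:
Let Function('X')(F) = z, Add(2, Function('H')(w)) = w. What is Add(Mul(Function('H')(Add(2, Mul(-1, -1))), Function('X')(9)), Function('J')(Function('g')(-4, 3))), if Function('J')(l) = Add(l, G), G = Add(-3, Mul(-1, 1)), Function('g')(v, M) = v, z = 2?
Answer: -6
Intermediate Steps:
Function('H')(w) = Add(-2, w)
Function('X')(F) = 2
G = -4 (G = Add(-3, -1) = -4)
Function('J')(l) = Add(-4, l) (Function('J')(l) = Add(l, -4) = Add(-4, l))
Add(Mul(Function('H')(Add(2, Mul(-1, -1))), Function('X')(9)), Function('J')(Function('g')(-4, 3))) = Add(Mul(Add(-2, Add(2, Mul(-1, -1))), 2), Add(-4, -4)) = Add(Mul(Add(-2, Add(2, 1)), 2), -8) = Add(Mul(Add(-2, 3), 2), -8) = Add(Mul(1, 2), -8) = Add(2, -8) = -6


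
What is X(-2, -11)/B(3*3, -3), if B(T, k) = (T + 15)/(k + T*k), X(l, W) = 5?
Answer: -25/4 ≈ -6.2500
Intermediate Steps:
B(T, k) = (15 + T)/(k + T*k)
X(-2, -11)/B(3*3, -3) = 5/(((15 + 3*3)/((-3)*(1 + 3*3)))) = 5/((-(15 + 9)/(3*(1 + 9)))) = 5/((-⅓*24/10)) = 5/((-⅓*⅒*24)) = 5/(-⅘) = 5*(-5/4) = -25/4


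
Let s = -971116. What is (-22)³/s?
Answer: 2662/242779 ≈ 0.010965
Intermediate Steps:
(-22)³/s = (-22)³/(-971116) = -10648*(-1/971116) = 2662/242779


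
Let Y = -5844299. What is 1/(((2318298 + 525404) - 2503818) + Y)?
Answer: -1/5504415 ≈ -1.8167e-7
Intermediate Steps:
1/(((2318298 + 525404) - 2503818) + Y) = 1/(((2318298 + 525404) - 2503818) - 5844299) = 1/((2843702 - 2503818) - 5844299) = 1/(339884 - 5844299) = 1/(-5504415) = -1/5504415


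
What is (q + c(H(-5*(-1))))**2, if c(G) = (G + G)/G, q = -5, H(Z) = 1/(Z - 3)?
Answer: 9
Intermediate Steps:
H(Z) = 1/(-3 + Z)
c(G) = 2 (c(G) = (2*G)/G = 2)
(q + c(H(-5*(-1))))**2 = (-5 + 2)**2 = (-3)**2 = 9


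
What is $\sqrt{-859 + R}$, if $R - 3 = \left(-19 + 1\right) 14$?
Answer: $2 i \sqrt{277} \approx 33.287 i$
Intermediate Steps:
$R = -249$ ($R = 3 + \left(-19 + 1\right) 14 = 3 - 252 = -249$)
$\sqrt{-859 + R} = \sqrt{-859 - 249} = \sqrt{-1108} = 2 i \sqrt{277}$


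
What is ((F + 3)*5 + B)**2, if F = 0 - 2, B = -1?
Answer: 16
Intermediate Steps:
F = -2
((F + 3)*5 + B)**2 = ((-2 + 3)*5 - 1)**2 = (1*5 - 1)**2 = (5 - 1)**2 = 4**2 = 16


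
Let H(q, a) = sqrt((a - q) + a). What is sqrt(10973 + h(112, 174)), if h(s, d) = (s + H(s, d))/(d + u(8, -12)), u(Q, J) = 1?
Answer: sqrt(13442709 + 14*sqrt(59))/35 ≈ 104.76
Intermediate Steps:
H(q, a) = sqrt(-q + 2*a)
h(s, d) = (s + sqrt(-s + 2*d))/(1 + d) (h(s, d) = (s + sqrt(-s + 2*d))/(d + 1) = (s + sqrt(-s + 2*d))/(1 + d))
sqrt(10973 + h(112, 174)) = sqrt(10973 + (112 + sqrt(-1*112 + 2*174))/(1 + 174)) = sqrt(10973 + (112 + sqrt(-112 + 348))/175) = sqrt(10973 + (112 + sqrt(236))/175) = sqrt(10973 + (112 + 2*sqrt(59))/175) = sqrt(10973 + (16/25 + 2*sqrt(59)/175)) = sqrt(274341/25 + 2*sqrt(59)/175)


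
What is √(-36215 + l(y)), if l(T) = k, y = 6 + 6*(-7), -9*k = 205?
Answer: 2*I*√81535/3 ≈ 190.36*I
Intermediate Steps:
k = -205/9 (k = -⅑*205 = -205/9 ≈ -22.778)
y = -36 (y = 6 - 42 = -36)
l(T) = -205/9
√(-36215 + l(y)) = √(-36215 - 205/9) = √(-326140/9) = 2*I*√81535/3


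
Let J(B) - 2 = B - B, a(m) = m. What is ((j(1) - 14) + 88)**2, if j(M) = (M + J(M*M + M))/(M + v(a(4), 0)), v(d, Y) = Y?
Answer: 5929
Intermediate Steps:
J(B) = 2 (J(B) = 2 + (B - B) = 2 + 0 = 2)
j(M) = (2 + M)/M (j(M) = (M + 2)/(M + 0) = (2 + M)/M)
((j(1) - 14) + 88)**2 = (((2 + 1)/1 - 14) + 88)**2 = ((1*3 - 14) + 88)**2 = ((3 - 14) + 88)**2 = (-11 + 88)**2 = 77**2 = 5929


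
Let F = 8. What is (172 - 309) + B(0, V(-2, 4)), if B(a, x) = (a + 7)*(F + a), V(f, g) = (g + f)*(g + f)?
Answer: -81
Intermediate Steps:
V(f, g) = (f + g)² (V(f, g) = (f + g)*(f + g) = (f + g)²)
B(a, x) = (7 + a)*(8 + a) (B(a, x) = (a + 7)*(8 + a) = (7 + a)*(8 + a))
(172 - 309) + B(0, V(-2, 4)) = (172 - 309) + (56 + 0² + 15*0) = -137 + (56 + 0 + 0) = -137 + 56 = -81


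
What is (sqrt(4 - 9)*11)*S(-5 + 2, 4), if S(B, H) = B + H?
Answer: 11*I*sqrt(5) ≈ 24.597*I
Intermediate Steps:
(sqrt(4 - 9)*11)*S(-5 + 2, 4) = (sqrt(4 - 9)*11)*((-5 + 2) + 4) = (sqrt(-5)*11)*(-3 + 4) = ((I*sqrt(5))*11)*1 = (11*I*sqrt(5))*1 = 11*I*sqrt(5)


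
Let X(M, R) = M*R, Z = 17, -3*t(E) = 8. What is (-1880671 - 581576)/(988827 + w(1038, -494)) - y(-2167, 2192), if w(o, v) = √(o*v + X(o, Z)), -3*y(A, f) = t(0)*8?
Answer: (-64*√55014 + 28481717*I)/(9*(√55014 - 329609*I)) ≈ -9.6012 + 0.0017719*I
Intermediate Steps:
t(E) = -8/3 (t(E) = -⅓*8 = -8/3)
y(A, f) = 64/9 (y(A, f) = -(-8)*8/9 = -⅓*(-64/3) = 64/9)
w(o, v) = √(17*o + o*v) (w(o, v) = √(o*v + o*17) = √(o*v + 17*o) = √(17*o + o*v))
(-1880671 - 581576)/(988827 + w(1038, -494)) - y(-2167, 2192) = (-1880671 - 581576)/(988827 + √(1038*(17 - 494))) - 1*64/9 = -2462247/(988827 + √(1038*(-477))) - 64/9 = -2462247/(988827 + √(-495126)) - 64/9 = -2462247/(988827 + 3*I*√55014) - 64/9 = -64/9 - 2462247/(988827 + 3*I*√55014)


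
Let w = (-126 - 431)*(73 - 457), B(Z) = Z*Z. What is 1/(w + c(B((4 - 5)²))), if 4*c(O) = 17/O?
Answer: 4/855569 ≈ 4.6753e-6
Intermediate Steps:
B(Z) = Z²
w = 213888 (w = -557*(-384) = 213888)
c(O) = 17/(4*O) (c(O) = (17/O)/4 = 17/(4*O))
1/(w + c(B((4 - 5)²))) = 1/(213888 + 17/(4*(((4 - 5)²)²))) = 1/(213888 + 17/(4*(((-1)²)²))) = 1/(213888 + 17/(4*(1²))) = 1/(213888 + (17/4)/1) = 1/(213888 + (17/4)*1) = 1/(213888 + 17/4) = 1/(855569/4) = 4/855569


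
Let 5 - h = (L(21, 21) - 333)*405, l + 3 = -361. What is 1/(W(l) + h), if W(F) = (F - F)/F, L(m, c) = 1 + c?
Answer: 1/125960 ≈ 7.9390e-6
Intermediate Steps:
l = -364 (l = -3 - 361 = -364)
W(F) = 0 (W(F) = 0/F = 0)
h = 125960 (h = 5 - ((1 + 21) - 333)*405 = 5 - (22 - 333)*405 = 5 - (-311)*405 = 5 - 1*(-125955) = 5 + 125955 = 125960)
1/(W(l) + h) = 1/(0 + 125960) = 1/125960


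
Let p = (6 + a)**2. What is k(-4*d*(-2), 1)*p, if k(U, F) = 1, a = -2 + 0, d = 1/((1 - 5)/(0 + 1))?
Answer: 16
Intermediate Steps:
d = -1/4 (d = 1/(-4/1) = 1/(-4*1) = 1/(-4) = -1/4 ≈ -0.25000)
a = -2
p = 16 (p = (6 - 2)**2 = 4**2 = 16)
k(-4*d*(-2), 1)*p = 1*16 = 16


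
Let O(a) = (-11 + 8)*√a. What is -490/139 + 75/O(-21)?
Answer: -490/139 + 25*I*√21/21 ≈ -3.5252 + 5.4554*I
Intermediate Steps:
O(a) = -3*√a
-490/139 + 75/O(-21) = -490/139 + 75/((-3*I*√21)) = -490/139 + 75*(I*√21/63) = -490/139 + 25*I*√21/21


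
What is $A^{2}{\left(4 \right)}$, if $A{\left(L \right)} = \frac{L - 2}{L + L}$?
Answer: $\frac{1}{16} \approx 0.0625$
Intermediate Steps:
$A{\left(L \right)} = \frac{-2 + L}{2 L}$
$A^{2}{\left(4 \right)} = \left(\frac{-2 + 4}{2 \cdot 4}\right)^{2} = \left(\frac{1}{2} \cdot \frac{1}{4} \cdot 2\right)^{2} = \left(\frac{1}{4}\right)^{2} = \frac{1}{16}$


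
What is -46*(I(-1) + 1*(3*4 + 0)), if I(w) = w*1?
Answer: -506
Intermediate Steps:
I(w) = w
-46*(I(-1) + 1*(3*4 + 0)) = -46*(-1 + 1*(3*4 + 0)) = -46*(-1 + 1*(12 + 0)) = -46*(-1 + 1*12) = -46*(-1 + 12) = -46*11 = -506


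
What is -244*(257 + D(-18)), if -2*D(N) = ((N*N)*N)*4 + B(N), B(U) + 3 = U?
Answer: -2911286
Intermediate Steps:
B(U) = -3 + U
D(N) = 3/2 - 2*N**3 - N/2 (D(N) = -(((N*N)*N)*4 + (-3 + N))/2 = -((N**2*N)*4 + (-3 + N))/2 = -(N**3*4 + (-3 + N))/2 = -(4*N**3 + (-3 + N))/2 = -(-3 + N + 4*N**3)/2 = 3/2 - 2*N**3 - N/2)
-244*(257 + D(-18)) = -244*(257 + (3/2 - 2*(-18)**3 - 1/2*(-18))) = -244*(257 + (3/2 - 2*(-5832) + 9)) = -244*(257 + (3/2 + 11664 + 9)) = -244*(257 + 23349/2) = -244*23863/2 = -2911286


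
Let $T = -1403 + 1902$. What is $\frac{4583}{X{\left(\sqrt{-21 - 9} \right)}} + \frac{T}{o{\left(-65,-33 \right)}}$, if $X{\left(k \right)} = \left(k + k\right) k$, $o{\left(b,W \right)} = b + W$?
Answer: $- \frac{239537}{2940} \approx -81.475$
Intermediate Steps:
$o{\left(b,W \right)} = W + b$
$X{\left(k \right)} = 2 k^{2}$ ($X{\left(k \right)} = 2 k k = 2 k^{2}$)
$T = 499$
$\frac{4583}{X{\left(\sqrt{-21 - 9} \right)}} + \frac{T}{o{\left(-65,-33 \right)}} = \frac{4583}{2 \left(\sqrt{-21 - 9}\right)^{2}} + \frac{499}{-33 - 65} = \frac{4583}{2 \left(\sqrt{-30}\right)^{2}} + \frac{499}{-98} = \frac{4583}{2 \left(i \sqrt{30}\right)^{2}} + 499 \left(- \frac{1}{98}\right) = \frac{4583}{2 \left(-30\right)} - \frac{499}{98} = \frac{4583}{-60} - \frac{499}{98} = 4583 \left(- \frac{1}{60}\right) - \frac{499}{98} = - \frac{4583}{60} - \frac{499}{98} = - \frac{239537}{2940}$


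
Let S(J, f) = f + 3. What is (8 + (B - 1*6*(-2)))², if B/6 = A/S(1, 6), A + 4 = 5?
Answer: 3844/9 ≈ 427.11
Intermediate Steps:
S(J, f) = 3 + f
A = 1 (A = -4 + 5 = 1)
B = ⅔ (B = 6*(1/(3 + 6)) = 6*(1/9) = 6*((⅑)*1) = 6*(⅑) = ⅔ ≈ 0.66667)
(8 + (B - 1*6*(-2)))² = (8 + (⅔ - 1*6*(-2)))² = (8 + (⅔ - 6*(-2)))² = (8 + (⅔ + 12))² = (8 + 38/3)² = (62/3)² = 3844/9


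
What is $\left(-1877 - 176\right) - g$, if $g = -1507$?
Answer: $-546$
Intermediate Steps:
$\left(-1877 - 176\right) - g = \left(-1877 - 176\right) - -1507 = -2053 + 1507 = -546$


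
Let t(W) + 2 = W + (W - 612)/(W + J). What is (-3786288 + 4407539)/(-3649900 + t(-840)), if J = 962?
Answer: -37896311/222695988 ≈ -0.17017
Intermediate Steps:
t(W) = -2 + W + (-612 + W)/(962 + W) (t(W) = -2 + (W + (W - 612)/(W + 962)) = -2 + (W + (-612 + W)/(962 + W)) = -2 + W + (-612 + W)/(962 + W))
(-3786288 + 4407539)/(-3649900 + t(-840)) = (-3786288 + 4407539)/(-3649900 + (-2536 + (-840)**2 + 961*(-840))/(962 - 840)) = 621251/(-3649900 + (-2536 + 705600 - 807240)/122) = 621251/(-3649900 + (1/122)*(-104176)) = 621251/(-3649900 - 52088/61) = 621251/(-222695988/61) = 621251*(-61/222695988) = -37896311/222695988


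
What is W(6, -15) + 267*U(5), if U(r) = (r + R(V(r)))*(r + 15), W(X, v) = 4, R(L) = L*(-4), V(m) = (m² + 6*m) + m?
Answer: -1254896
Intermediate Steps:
V(m) = m² + 7*m
R(L) = -4*L
U(r) = (15 + r)*(r - 4*r*(7 + r)) (U(r) = (r - 4*r*(7 + r))*(r + 15) = (r - 4*r*(7 + r))*(15 + r) = (15 + r)*(r - 4*r*(7 + r)))
W(6, -15) + 267*U(5) = 4 + 267*(5*(-405 - 87*5 - 4*5²)) = 4 + 267*(5*(-405 - 435 - 4*25)) = 4 + 267*(5*(-405 - 435 - 100)) = 4 + 267*(5*(-940)) = 4 + 267*(-4700) = 4 - 1254900 = -1254896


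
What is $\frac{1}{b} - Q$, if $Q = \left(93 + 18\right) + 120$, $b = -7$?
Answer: $- \frac{1618}{7} \approx -231.14$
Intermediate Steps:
$Q = 231$ ($Q = 111 + 120 = 231$)
$\frac{1}{b} - Q = \frac{1}{-7} - 231 = - \frac{1}{7} - 231 = - \frac{1618}{7}$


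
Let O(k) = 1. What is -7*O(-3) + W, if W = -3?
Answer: -10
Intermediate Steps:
-7*O(-3) + W = -7*1 - 3 = -7 - 3 = -10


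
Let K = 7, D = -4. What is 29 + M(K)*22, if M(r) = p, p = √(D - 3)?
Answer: 29 + 22*I*√7 ≈ 29.0 + 58.207*I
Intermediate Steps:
p = I*√7 (p = √(-4 - 3) = √(-7) = I*√7 ≈ 2.6458*I)
M(r) = I*√7
29 + M(K)*22 = 29 + (I*√7)*22 = 29 + 22*I*√7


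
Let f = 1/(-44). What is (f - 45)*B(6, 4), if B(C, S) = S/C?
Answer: -1981/66 ≈ -30.015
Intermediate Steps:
f = -1/44 ≈ -0.022727
(f - 45)*B(6, 4) = (-1/44 - 45)*(4/6) = -1981/(11*6) = -1981/44*⅔ = -1981/66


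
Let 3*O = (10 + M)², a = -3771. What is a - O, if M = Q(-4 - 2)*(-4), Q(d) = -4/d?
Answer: -102301/27 ≈ -3788.9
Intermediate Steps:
M = -8/3 (M = -4/(-4 - 2)*(-4) = -4/(-6)*(-4) = -4*(-⅙)*(-4) = (⅔)*(-4) = -8/3 ≈ -2.6667)
O = 484/27 (O = (10 - 8/3)²/3 = (22/3)²/3 = (⅓)*(484/9) = 484/27 ≈ 17.926)
a - O = -3771 - 1*484/27 = -3771 - 484/27 = -102301/27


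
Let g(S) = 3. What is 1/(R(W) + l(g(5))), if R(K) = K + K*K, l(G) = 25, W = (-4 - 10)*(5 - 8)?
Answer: 1/1831 ≈ 0.00054615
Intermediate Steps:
W = 42 (W = -14*(-3) = 42)
R(K) = K + K**2
1/(R(W) + l(g(5))) = 1/(42*(1 + 42) + 25) = 1/(42*43 + 25) = 1/(1806 + 25) = 1/1831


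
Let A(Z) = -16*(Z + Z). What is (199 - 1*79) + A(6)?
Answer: -72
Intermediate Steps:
A(Z) = -32*Z
(199 - 1*79) + A(6) = (199 - 1*79) - 32*6 = (199 - 79) - 192 = 120 - 192 = -72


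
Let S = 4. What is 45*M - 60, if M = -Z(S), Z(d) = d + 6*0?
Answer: -240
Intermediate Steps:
Z(d) = d (Z(d) = d + 0 = d)
M = -4 (M = -1*4 = -4)
45*M - 60 = 45*(-4) - 60 = -180 - 60 = -240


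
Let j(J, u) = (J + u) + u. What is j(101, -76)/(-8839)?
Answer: 51/8839 ≈ 0.0057699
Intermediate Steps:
j(J, u) = J + 2*u
j(101, -76)/(-8839) = (101 + 2*(-76))/(-8839) = (101 - 152)*(-1/8839) = -51*(-1/8839) = 51/8839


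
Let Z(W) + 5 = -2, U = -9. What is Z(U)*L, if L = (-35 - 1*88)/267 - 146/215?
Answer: 152663/19135 ≈ 7.9782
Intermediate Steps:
L = -21809/19135 (L = (-35 - 88)*(1/267) - 146*1/215 = -123*1/267 - 146/215 = -41/89 - 146/215 = -21809/19135 ≈ -1.1397)
Z(W) = -7 (Z(W) = -5 - 2 = -7)
Z(U)*L = -7*(-21809/19135) = 152663/19135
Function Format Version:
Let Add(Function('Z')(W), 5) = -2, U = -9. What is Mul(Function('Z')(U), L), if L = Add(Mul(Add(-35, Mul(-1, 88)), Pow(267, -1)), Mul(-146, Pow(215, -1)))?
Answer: Rational(152663, 19135) ≈ 7.9782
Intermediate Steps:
L = Rational(-21809, 19135) (L = Add(Mul(Add(-35, -88), Rational(1, 267)), Mul(-146, Rational(1, 215))) = Add(Mul(-123, Rational(1, 267)), Rational(-146, 215)) = Add(Rational(-41, 89), Rational(-146, 215)) = Rational(-21809, 19135) ≈ -1.1397)
Function('Z')(W) = -7 (Function('Z')(W) = Add(-5, -2) = -7)
Mul(Function('Z')(U), L) = Mul(-7, Rational(-21809, 19135)) = Rational(152663, 19135)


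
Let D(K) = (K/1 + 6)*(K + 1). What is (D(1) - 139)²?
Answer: 15625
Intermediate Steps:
D(K) = (1 + K)*(6 + K) (D(K) = (K*1 + 6)*(1 + K) = (K + 6)*(1 + K) = (6 + K)*(1 + K) = (1 + K)*(6 + K))
(D(1) - 139)² = ((6 + 1² + 7*1) - 139)² = ((6 + 1 + 7) - 139)² = (14 - 139)² = (-125)² = 15625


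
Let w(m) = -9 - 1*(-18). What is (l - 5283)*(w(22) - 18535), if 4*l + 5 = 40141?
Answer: -88017026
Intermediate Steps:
l = 10034 (l = -5/4 + (¼)*40141 = -5/4 + 40141/4 = 10034)
w(m) = 9 (w(m) = -9 + 18 = 9)
(l - 5283)*(w(22) - 18535) = (10034 - 5283)*(9 - 18535) = 4751*(-18526) = -88017026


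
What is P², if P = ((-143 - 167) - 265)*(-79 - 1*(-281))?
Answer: 13490822500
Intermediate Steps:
P = -116150 (P = (-310 - 265)*(-79 + 281) = -575*202 = -116150)
P² = (-116150)² = 13490822500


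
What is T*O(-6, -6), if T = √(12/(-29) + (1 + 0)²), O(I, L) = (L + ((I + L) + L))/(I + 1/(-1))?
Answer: 24*√493/203 ≈ 2.6251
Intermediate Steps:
O(I, L) = (I + 3*L)/(-1 + I) (O(I, L) = (L + (I + 2*L))/(I - 1) = (I + 3*L)/(-1 + I))
T = √493/29 (T = √(12*(-1/29) + 1²) = √(-12/29 + 1) = √(17/29) = √493/29 ≈ 0.76564)
T*O(-6, -6) = (√493/29)*((-6 + 3*(-6))/(-1 - 6)) = (√493/29)*((-6 - 18)/(-7)) = (√493/29)*(-⅐*(-24)) = (√493/29)*(24/7) = 24*√493/203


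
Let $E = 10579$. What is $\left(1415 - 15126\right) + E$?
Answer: $-3132$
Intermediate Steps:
$\left(1415 - 15126\right) + E = \left(1415 - 15126\right) + 10579 = -13711 + 10579 = -3132$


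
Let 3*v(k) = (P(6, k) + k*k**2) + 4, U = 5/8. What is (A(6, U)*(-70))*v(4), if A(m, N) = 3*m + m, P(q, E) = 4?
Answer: -40320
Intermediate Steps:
U = 5/8 (U = 5*(1/8) = 5/8 ≈ 0.62500)
A(m, N) = 4*m
v(k) = 8/3 + k**3/3 (v(k) = ((4 + k*k**2) + 4)/3 = ((4 + k**3) + 4)/3 = (8 + k**3)/3 = 8/3 + k**3/3)
(A(6, U)*(-70))*v(4) = ((4*6)*(-70))*(8/3 + (1/3)*4**3) = (24*(-70))*(8/3 + (1/3)*64) = -1680*(8/3 + 64/3) = -1680*24 = -40320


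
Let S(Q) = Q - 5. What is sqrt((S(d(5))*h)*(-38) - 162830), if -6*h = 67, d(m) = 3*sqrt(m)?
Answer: sqrt(-1484565 + 11457*sqrt(5))/3 ≈ 402.62*I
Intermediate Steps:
S(Q) = -5 + Q
h = -67/6 (h = -1/6*67 = -67/6 ≈ -11.167)
sqrt((S(d(5))*h)*(-38) - 162830) = sqrt(((-5 + 3*sqrt(5))*(-67/6))*(-38) - 162830) = sqrt((335/6 - 67*sqrt(5)/2)*(-38) - 162830) = sqrt((-6365/3 + 1273*sqrt(5)) - 162830) = sqrt(-494855/3 + 1273*sqrt(5))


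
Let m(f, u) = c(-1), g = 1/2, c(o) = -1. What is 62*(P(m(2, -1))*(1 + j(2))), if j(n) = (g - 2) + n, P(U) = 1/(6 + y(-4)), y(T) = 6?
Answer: 31/4 ≈ 7.7500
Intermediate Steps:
g = 1/2 ≈ 0.50000
m(f, u) = -1
P(U) = 1/12 (P(U) = 1/(6 + 6) = 1/12)
j(n) = -3/2 + n (j(n) = (1/2 - 2) + n = -3/2 + n)
62*(P(m(2, -1))*(1 + j(2))) = 62*((1 + (-3/2 + 2))/12) = 62*((1 + 1/2)/12) = 62*((1/12)*(3/2)) = 62*(1/8) = 31/4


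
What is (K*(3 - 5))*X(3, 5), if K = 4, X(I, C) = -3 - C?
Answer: 64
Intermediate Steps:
(K*(3 - 5))*X(3, 5) = (4*(3 - 5))*(-3 - 1*5) = (4*(-2))*(-3 - 5) = -8*(-8) = 64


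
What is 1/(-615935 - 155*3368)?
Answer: -1/1137975 ≈ -8.7875e-7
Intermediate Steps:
1/(-615935 - 155*3368) = 1/(-615935 - 522040) = 1/(-1137975) = -1/1137975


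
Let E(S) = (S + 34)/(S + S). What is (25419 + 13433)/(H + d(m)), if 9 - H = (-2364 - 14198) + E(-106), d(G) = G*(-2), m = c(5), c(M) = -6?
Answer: 2059156/878881 ≈ 2.3429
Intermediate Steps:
E(S) = (34 + S)/(2*S) (E(S) = (34 + S)/((2*S)) = (34 + S)*(1/(2*S)) = (34 + S)/(2*S))
m = -6
d(G) = -2*G
H = 878245/53 (H = 9 - ((-2364 - 14198) + (1/2)*(34 - 106)/(-106)) = 9 - (-16562 + (1/2)*(-1/106)*(-72)) = 9 - (-16562 + 18/53) = 9 - 1*(-877768/53) = 9 + 877768/53 = 878245/53 ≈ 16571.)
(25419 + 13433)/(H + d(m)) = (25419 + 13433)/(878245/53 - 2*(-6)) = 38852/(878245/53 + 12) = 38852/(878881/53) = 38852*(53/878881) = 2059156/878881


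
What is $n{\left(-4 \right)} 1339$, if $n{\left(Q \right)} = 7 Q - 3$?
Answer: $-41509$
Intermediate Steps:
$n{\left(Q \right)} = -3 + 7 Q$
$n{\left(-4 \right)} 1339 = \left(-3 + 7 \left(-4\right)\right) 1339 = \left(-3 - 28\right) 1339 = \left(-31\right) 1339 = -41509$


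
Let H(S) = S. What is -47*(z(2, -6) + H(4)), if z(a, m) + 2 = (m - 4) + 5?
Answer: 141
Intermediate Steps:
z(a, m) = -1 + m (z(a, m) = -2 + ((m - 4) + 5) = -2 + ((-4 + m) + 5) = -2 + (1 + m) = -1 + m)
-47*(z(2, -6) + H(4)) = -47*((-1 - 6) + 4) = -47*(-7 + 4) = -47*(-3) = 141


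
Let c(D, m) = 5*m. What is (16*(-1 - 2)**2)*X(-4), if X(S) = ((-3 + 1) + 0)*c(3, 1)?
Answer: -1440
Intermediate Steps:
X(S) = -10 (X(S) = ((-3 + 1) + 0)*(5*1) = (-2 + 0)*5 = -2*5 = -10)
(16*(-1 - 2)**2)*X(-4) = (16*(-1 - 2)**2)*(-10) = (16*(-3)**2)*(-10) = (16*9)*(-10) = 144*(-10) = -1440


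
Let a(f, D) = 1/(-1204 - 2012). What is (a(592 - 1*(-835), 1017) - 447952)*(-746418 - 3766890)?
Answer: 541827752893997/268 ≈ 2.0217e+12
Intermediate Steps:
a(f, D) = -1/3216 (a(f, D) = 1/(-3216) = -1/3216)
(a(592 - 1*(-835), 1017) - 447952)*(-746418 - 3766890) = (-1/3216 - 447952)*(-746418 - 3766890) = -1440613633/3216*(-4513308) = 541827752893997/268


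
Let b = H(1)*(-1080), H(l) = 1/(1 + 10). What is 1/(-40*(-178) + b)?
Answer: 11/77240 ≈ 0.00014241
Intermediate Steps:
H(l) = 1/11
b = -1080/11 (b = (1/11)*(-1080) = -1080/11 ≈ -98.182)
1/(-40*(-178) + b) = 1/(-40*(-178) - 1080/11) = 1/(7120 - 1080/11) = 1/(77240/11) = 11/77240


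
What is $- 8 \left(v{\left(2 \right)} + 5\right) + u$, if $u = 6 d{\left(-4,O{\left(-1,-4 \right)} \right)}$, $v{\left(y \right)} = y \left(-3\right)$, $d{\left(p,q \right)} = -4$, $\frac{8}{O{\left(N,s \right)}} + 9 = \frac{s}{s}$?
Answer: $-16$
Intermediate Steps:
$O{\left(N,s \right)} = -1$ ($O{\left(N,s \right)} = \frac{8}{-9 + \frac{s}{s}} = \frac{8}{-9 + 1} = \frac{8}{-8} = 8 \left(- \frac{1}{8}\right) = -1$)
$v{\left(y \right)} = - 3 y$
$u = -24$ ($u = 6 \left(-4\right) = -24$)
$- 8 \left(v{\left(2 \right)} + 5\right) + u = - 8 \left(\left(-3\right) 2 + 5\right) - 24 = - 8 \left(-6 + 5\right) - 24 = \left(-8\right) \left(-1\right) - 24 = 8 - 24 = -16$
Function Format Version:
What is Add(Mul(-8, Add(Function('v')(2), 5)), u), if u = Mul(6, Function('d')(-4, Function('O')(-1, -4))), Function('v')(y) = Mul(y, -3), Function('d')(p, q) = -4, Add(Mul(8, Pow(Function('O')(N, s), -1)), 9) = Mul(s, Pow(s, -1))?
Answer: -16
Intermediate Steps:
Function('O')(N, s) = -1 (Function('O')(N, s) = Mul(8, Pow(Add(-9, Mul(s, Pow(s, -1))), -1)) = Mul(8, Pow(Add(-9, 1), -1)) = Mul(8, Pow(-8, -1)) = Mul(8, Rational(-1, 8)) = -1)
Function('v')(y) = Mul(-3, y)
u = -24 (u = Mul(6, -4) = -24)
Add(Mul(-8, Add(Function('v')(2), 5)), u) = Add(Mul(-8, Add(Mul(-3, 2), 5)), -24) = Add(Mul(-8, Add(-6, 5)), -24) = Add(Mul(-8, -1), -24) = Add(8, -24) = -16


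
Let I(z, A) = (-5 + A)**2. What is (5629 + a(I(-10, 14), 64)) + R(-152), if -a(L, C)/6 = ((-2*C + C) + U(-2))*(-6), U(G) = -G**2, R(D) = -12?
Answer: 3169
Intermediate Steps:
a(L, C) = -144 - 36*C (a(L, C) = -6*((-2*C + C) - 1*(-2)**2)*(-6) = -6*(-C - 1*4)*(-6) = -6*(-C - 4)*(-6) = -6*(-4 - C)*(-6) = -6*(24 + 6*C) = -144 - 36*C)
(5629 + a(I(-10, 14), 64)) + R(-152) = (5629 + (-144 - 36*64)) - 12 = (5629 + (-144 - 2304)) - 12 = (5629 - 2448) - 12 = 3181 - 12 = 3169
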